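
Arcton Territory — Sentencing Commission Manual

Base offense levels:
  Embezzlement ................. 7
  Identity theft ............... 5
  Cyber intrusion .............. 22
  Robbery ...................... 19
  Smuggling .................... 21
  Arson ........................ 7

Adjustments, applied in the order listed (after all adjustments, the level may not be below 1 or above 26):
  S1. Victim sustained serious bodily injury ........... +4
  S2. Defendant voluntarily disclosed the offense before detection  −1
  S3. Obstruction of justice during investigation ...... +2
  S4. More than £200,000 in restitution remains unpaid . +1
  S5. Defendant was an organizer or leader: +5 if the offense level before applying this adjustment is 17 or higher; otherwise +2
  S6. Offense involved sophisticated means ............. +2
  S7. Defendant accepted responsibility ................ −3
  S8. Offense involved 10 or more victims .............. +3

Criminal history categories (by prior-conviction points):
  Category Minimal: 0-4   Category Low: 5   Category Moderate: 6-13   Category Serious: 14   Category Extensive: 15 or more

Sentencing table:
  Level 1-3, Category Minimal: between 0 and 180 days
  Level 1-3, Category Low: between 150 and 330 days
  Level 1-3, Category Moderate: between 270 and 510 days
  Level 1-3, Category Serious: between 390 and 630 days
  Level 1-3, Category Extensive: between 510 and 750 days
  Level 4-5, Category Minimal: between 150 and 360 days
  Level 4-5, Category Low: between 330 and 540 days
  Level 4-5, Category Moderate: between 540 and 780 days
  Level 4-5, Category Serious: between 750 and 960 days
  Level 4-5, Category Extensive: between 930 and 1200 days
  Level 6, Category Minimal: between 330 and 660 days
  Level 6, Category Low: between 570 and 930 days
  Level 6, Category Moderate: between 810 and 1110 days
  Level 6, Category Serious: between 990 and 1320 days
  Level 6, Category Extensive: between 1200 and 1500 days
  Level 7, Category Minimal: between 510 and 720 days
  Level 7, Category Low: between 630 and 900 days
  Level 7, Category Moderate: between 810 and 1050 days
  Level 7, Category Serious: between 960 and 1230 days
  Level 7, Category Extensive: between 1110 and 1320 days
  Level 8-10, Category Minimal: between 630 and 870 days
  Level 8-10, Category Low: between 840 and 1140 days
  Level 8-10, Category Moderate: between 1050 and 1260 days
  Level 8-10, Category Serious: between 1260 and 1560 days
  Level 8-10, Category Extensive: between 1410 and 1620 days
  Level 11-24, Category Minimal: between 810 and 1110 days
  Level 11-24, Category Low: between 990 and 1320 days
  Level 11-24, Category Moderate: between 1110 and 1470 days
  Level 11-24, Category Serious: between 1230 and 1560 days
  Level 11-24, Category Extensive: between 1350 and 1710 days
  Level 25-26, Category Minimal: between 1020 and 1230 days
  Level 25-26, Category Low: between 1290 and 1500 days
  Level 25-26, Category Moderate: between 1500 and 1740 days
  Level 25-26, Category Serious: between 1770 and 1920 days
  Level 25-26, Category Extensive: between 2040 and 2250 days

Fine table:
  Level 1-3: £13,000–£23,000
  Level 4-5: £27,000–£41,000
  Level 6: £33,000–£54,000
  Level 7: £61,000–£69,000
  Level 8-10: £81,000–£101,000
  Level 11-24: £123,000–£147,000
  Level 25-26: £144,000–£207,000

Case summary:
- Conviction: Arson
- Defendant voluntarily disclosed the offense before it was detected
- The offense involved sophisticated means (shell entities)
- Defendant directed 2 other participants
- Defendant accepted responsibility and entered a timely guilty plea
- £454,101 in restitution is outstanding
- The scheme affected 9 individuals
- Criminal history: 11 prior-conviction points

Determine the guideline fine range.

£81,000–£101,000

Base offense level for arson: 7.
S2 applies: 7 − 1 = 6.
S4 applies: 6 + 1 = 7.
S5 applies (level before this adjustment is 7 < 17, so +2): 7 + 2 = 9.
S6 applies: 9 + 2 = 11.
S7 applies: 11 − 3 = 8.
S8 does not apply.
Final offense level: 8.
Level 8 falls in the 8-10 band.
Fine table: Level 8-10 → £81,000–£101,000.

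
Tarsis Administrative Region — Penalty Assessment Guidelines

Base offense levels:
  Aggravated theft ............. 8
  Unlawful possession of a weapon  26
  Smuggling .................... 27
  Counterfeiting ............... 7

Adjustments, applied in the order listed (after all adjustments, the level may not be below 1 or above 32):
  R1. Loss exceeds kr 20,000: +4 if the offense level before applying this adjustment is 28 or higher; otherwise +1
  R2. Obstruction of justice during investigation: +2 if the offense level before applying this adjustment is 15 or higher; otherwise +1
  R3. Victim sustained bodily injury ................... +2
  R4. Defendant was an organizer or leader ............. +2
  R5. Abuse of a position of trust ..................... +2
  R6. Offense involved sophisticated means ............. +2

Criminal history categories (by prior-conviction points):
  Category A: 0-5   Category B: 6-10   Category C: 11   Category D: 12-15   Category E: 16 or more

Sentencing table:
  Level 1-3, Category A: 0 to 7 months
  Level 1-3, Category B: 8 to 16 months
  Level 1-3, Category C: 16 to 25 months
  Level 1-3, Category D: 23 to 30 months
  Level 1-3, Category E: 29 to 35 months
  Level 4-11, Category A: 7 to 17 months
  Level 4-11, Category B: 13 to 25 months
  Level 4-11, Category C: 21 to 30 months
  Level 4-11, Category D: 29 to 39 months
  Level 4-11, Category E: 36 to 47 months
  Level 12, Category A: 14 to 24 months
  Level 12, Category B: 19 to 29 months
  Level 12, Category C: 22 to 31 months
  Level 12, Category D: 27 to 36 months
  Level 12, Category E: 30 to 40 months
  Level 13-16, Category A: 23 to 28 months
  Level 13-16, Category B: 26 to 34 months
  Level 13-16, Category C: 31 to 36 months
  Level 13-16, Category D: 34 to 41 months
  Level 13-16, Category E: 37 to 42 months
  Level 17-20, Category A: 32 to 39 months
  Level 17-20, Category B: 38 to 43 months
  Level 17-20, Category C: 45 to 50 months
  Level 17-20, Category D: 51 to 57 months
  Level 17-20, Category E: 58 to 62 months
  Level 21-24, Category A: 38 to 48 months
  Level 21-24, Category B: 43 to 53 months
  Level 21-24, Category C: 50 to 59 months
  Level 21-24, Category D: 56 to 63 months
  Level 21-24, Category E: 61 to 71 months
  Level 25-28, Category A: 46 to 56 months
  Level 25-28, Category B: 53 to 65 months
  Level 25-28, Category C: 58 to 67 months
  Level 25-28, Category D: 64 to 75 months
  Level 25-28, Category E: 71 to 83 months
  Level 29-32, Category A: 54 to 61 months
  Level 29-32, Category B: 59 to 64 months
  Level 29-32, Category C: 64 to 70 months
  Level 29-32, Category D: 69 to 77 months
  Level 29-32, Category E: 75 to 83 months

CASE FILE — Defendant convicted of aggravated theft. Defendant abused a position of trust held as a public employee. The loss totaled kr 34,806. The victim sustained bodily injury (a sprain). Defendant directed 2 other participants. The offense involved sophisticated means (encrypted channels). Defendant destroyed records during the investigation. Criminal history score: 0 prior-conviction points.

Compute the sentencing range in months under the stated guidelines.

32-39 months

Base offense level for aggravated theft: 8.
R1 applies (level before this adjustment is 8 < 28, so +1): 8 + 1 = 9.
R2 applies (level before this adjustment is 9 < 15, so +1): 9 + 1 = 10.
R3 applies: 10 + 2 = 12.
R4 applies: 12 + 2 = 14.
R5 applies: 14 + 2 = 16.
R6 applies: 16 + 2 = 18.
Final offense level: 18.
Criminal history: 0 prior points → Category A (0-5).
Level 18 falls in the 17-20 band.
Grid: Level 17-20 × Category A = 32-39 months.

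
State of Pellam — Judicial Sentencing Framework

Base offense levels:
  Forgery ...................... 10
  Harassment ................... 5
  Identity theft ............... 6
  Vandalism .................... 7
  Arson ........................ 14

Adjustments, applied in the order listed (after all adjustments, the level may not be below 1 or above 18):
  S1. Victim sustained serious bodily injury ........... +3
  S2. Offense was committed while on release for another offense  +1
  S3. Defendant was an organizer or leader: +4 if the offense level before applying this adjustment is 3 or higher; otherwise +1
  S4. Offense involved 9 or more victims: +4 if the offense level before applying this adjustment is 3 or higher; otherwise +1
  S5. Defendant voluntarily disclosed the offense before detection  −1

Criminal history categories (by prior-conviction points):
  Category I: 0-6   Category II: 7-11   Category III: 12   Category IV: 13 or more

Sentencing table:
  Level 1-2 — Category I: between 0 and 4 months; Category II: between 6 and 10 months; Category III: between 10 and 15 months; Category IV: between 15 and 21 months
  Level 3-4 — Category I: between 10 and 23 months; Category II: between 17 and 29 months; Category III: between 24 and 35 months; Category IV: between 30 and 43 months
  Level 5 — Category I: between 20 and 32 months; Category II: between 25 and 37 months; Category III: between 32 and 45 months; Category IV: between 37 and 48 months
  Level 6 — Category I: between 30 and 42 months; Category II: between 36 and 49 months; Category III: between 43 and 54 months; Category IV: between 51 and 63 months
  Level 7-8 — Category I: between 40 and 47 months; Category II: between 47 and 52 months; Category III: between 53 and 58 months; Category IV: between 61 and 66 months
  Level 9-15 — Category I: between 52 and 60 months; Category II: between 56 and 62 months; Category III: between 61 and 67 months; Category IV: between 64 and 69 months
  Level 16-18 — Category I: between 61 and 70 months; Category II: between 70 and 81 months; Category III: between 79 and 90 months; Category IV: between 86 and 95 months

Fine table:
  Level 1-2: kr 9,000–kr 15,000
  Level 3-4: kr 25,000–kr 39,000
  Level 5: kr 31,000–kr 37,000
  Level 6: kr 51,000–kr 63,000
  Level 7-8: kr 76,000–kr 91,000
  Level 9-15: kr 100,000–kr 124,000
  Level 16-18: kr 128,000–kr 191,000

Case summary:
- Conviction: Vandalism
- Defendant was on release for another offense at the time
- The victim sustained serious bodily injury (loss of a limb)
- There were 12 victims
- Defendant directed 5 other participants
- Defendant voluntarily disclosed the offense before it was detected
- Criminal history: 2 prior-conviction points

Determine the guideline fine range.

kr 128,000–kr 191,000

Base offense level for vandalism: 7.
S1 applies: 7 + 3 = 10.
S2 applies: 10 + 1 = 11.
S3 applies (level before this adjustment is 11 ≥ 3, so +4): 11 + 4 = 15.
S4 applies (level before this adjustment is 15 ≥ 3, so +4): 15 + 4 = 19.
S5 applies: 19 − 1 = 18.
Final offense level: 18.
Level 18 falls in the 16-18 band.
Fine table: Level 16-18 → kr 128,000–kr 191,000.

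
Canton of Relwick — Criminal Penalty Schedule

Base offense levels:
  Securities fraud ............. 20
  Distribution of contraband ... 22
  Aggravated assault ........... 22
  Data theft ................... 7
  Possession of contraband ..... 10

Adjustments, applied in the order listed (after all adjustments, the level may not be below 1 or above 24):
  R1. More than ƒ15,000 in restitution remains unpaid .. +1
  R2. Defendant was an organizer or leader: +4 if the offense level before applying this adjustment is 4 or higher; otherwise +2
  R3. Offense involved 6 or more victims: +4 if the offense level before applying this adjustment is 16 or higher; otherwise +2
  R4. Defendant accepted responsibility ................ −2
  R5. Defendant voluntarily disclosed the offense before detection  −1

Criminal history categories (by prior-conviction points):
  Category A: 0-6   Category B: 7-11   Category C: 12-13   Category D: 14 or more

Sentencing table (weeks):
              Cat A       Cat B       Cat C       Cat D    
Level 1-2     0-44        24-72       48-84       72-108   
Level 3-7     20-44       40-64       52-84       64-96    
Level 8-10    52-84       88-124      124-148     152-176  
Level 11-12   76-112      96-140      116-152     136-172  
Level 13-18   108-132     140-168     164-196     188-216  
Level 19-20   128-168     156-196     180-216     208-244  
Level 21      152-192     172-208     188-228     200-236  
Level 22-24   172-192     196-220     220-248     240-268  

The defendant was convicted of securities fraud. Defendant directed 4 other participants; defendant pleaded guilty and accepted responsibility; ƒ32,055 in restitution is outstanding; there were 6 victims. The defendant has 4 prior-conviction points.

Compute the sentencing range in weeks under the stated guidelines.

172-192 weeks

Base offense level for securities fraud: 20.
R1 applies: 20 + 1 = 21.
R2 applies (level before this adjustment is 21 ≥ 4, so +4): 21 + 4 = 25.
R3 applies (level before this adjustment is 25 ≥ 16, so +4): 25 + 4 = 29.
R4 applies: 29 − 2 = 27.
R5 does not apply.
Level 27 exceeds the maximum of 24; capped at 24.
Final offense level: 24.
Criminal history: 4 prior points → Category A (0-6).
Level 24 falls in the 22-24 band.
Grid: Level 22-24 × Category A = 172-192 weeks.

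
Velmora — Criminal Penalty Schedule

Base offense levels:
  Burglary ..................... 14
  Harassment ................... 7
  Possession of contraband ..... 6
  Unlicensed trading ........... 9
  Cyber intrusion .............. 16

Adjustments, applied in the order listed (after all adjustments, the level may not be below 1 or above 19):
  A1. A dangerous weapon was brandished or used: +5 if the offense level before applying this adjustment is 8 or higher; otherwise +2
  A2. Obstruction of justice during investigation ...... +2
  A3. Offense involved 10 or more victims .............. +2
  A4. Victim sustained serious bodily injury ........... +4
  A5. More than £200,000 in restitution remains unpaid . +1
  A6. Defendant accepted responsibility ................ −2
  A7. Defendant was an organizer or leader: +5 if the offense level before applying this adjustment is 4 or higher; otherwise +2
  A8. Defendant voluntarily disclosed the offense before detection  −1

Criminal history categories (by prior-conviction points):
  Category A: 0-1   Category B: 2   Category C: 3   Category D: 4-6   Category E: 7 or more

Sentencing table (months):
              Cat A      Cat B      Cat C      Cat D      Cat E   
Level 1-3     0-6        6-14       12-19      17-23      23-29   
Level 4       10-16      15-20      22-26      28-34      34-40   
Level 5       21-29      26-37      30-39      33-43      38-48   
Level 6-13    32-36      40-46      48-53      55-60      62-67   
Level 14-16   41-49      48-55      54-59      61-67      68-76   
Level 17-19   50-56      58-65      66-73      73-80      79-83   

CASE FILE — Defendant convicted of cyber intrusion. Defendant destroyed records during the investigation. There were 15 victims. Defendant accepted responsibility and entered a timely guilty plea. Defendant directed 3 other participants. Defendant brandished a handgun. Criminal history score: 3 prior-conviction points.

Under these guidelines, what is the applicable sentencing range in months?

Base offense level for cyber intrusion: 16.
A1 applies (level before this adjustment is 16 ≥ 8, so +5): 16 + 5 = 21.
A2 applies: 21 + 2 = 23.
A3 applies: 23 + 2 = 25.
A4 does not apply.
A5 does not apply.
A6 applies: 25 − 2 = 23.
A7 applies (level before this adjustment is 23 ≥ 4, so +5): 23 + 5 = 28.
A8 does not apply.
Level 28 exceeds the maximum of 19; capped at 19.
Final offense level: 19.
Criminal history: 3 prior points → Category C (3).
Level 19 falls in the 17-19 band.
Grid: Level 17-19 × Category C = 66-73 months.

66-73 months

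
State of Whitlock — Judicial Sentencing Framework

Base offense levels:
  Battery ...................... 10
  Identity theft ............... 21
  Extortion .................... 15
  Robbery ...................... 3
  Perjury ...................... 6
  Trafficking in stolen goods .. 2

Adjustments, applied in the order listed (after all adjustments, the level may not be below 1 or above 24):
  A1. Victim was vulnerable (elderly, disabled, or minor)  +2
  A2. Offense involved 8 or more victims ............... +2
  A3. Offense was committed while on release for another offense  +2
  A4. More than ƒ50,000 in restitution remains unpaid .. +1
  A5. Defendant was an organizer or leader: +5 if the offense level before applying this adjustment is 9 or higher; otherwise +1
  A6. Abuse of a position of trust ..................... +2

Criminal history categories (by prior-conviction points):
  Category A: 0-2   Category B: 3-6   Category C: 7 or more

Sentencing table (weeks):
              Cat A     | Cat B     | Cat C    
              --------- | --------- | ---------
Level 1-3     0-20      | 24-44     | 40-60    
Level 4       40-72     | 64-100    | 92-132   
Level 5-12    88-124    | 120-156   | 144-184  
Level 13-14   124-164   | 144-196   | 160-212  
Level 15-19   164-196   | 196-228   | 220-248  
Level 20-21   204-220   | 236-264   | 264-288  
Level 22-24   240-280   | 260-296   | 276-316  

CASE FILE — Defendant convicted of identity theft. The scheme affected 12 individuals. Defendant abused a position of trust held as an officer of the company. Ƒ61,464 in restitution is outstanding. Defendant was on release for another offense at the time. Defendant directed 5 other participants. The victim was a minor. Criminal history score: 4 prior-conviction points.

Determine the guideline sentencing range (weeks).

260-296 weeks

Base offense level for identity theft: 21.
A1 applies: 21 + 2 = 23.
A2 applies: 23 + 2 = 25.
A3 applies: 25 + 2 = 27.
A4 applies: 27 + 1 = 28.
A5 applies (level before this adjustment is 28 ≥ 9, so +5): 28 + 5 = 33.
A6 applies: 33 + 2 = 35.
Level 35 exceeds the maximum of 24; capped at 24.
Final offense level: 24.
Criminal history: 4 prior points → Category B (3-6).
Level 24 falls in the 22-24 band.
Grid: Level 22-24 × Category B = 260-296 weeks.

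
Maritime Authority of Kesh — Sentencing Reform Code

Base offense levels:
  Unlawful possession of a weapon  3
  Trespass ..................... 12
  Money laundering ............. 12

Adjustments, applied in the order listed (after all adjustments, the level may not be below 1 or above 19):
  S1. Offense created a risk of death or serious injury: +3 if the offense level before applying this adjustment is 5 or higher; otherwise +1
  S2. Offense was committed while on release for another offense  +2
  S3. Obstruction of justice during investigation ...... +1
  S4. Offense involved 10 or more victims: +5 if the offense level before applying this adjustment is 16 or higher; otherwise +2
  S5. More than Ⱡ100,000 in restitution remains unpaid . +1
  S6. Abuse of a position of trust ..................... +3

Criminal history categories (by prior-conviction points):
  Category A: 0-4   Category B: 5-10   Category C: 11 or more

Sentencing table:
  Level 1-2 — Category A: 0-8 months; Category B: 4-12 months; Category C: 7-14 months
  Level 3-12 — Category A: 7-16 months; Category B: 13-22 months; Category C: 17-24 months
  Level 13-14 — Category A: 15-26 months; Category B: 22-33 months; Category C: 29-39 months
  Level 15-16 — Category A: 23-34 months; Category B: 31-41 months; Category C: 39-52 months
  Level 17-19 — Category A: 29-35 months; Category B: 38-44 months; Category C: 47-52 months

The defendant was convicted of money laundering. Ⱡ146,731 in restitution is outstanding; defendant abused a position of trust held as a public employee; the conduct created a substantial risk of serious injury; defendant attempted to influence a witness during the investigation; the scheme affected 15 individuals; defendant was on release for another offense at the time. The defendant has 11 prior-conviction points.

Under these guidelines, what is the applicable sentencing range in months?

Base offense level for money laundering: 12.
S1 applies (level before this adjustment is 12 ≥ 5, so +3): 12 + 3 = 15.
S2 applies: 15 + 2 = 17.
S3 applies: 17 + 1 = 18.
S4 applies (level before this adjustment is 18 ≥ 16, so +5): 18 + 5 = 23.
S5 applies: 23 + 1 = 24.
S6 applies: 24 + 3 = 27.
Level 27 exceeds the maximum of 19; capped at 19.
Final offense level: 19.
Criminal history: 11 prior points → Category C (11+).
Level 19 falls in the 17-19 band.
Grid: Level 17-19 × Category C = 47-52 months.

47-52 months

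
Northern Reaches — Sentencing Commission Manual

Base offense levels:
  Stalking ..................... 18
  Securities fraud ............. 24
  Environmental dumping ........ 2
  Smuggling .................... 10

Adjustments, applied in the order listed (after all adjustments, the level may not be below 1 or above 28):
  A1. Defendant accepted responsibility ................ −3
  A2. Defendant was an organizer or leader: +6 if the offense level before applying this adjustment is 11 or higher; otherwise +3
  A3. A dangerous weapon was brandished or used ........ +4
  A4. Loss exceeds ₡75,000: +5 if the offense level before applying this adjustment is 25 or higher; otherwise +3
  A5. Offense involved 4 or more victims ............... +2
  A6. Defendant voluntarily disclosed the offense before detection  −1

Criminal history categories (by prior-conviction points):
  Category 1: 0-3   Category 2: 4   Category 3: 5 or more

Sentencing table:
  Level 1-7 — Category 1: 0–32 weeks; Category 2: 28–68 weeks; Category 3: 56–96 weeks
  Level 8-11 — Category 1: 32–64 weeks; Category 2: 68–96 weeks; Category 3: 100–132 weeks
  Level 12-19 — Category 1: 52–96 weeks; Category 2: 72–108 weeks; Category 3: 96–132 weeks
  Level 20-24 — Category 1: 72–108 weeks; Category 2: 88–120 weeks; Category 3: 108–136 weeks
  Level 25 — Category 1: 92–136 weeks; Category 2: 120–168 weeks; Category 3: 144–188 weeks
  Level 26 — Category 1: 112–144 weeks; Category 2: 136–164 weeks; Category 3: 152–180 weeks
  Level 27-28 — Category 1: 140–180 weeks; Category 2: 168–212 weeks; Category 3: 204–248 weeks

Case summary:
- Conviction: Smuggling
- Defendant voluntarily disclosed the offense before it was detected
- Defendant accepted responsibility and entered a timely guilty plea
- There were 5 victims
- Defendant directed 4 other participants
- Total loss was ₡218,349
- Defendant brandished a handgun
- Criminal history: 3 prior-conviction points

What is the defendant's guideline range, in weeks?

52-96 weeks

Base offense level for smuggling: 10.
A1 applies: 10 − 3 = 7.
A2 applies (level before this adjustment is 7 < 11, so +3): 7 + 3 = 10.
A3 applies: 10 + 4 = 14.
A4 applies (level before this adjustment is 14 < 25, so +3): 14 + 3 = 17.
A5 applies: 17 + 2 = 19.
A6 applies: 19 − 1 = 18.
Final offense level: 18.
Criminal history: 3 prior points → Category 1 (0-3).
Level 18 falls in the 12-19 band.
Grid: Level 12-19 × Category 1 = 52-96 weeks.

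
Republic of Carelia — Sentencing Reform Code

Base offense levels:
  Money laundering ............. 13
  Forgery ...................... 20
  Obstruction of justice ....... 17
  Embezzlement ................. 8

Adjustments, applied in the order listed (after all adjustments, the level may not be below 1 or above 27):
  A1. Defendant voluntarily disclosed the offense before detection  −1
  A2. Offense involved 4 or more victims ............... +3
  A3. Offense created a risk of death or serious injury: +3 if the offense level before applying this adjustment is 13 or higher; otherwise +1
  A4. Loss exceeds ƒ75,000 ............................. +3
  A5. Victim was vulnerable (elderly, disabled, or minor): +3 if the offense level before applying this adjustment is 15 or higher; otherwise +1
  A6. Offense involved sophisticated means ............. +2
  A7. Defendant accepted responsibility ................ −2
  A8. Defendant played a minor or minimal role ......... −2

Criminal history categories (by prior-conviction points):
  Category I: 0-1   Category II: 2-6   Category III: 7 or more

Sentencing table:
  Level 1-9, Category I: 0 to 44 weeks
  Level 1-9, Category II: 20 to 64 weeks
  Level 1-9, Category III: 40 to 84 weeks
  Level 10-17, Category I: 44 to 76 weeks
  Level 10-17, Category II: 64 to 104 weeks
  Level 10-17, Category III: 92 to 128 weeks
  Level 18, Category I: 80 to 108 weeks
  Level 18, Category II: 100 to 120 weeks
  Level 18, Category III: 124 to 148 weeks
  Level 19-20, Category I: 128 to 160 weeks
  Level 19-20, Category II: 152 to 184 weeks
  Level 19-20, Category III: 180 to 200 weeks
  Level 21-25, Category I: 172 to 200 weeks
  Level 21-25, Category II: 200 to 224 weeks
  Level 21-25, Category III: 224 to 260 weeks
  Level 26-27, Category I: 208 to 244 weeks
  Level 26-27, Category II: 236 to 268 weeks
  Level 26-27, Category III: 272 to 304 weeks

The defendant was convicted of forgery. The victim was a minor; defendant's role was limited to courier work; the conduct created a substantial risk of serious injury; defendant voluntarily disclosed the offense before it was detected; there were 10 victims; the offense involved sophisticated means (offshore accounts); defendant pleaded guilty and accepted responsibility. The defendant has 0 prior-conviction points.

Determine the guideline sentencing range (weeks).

Base offense level for forgery: 20.
A1 applies: 20 − 1 = 19.
A2 applies: 19 + 3 = 22.
A3 applies (level before this adjustment is 22 ≥ 13, so +3): 22 + 3 = 25.
A4 does not apply.
A5 applies (level before this adjustment is 25 ≥ 15, so +3): 25 + 3 = 28.
A6 applies: 28 + 2 = 30.
A7 applies: 30 − 2 = 28.
A8 applies: 28 − 2 = 26.
Final offense level: 26.
Criminal history: 0 prior points → Category I (0-1).
Level 26 falls in the 26-27 band.
Grid: Level 26-27 × Category I = 208-244 weeks.

208-244 weeks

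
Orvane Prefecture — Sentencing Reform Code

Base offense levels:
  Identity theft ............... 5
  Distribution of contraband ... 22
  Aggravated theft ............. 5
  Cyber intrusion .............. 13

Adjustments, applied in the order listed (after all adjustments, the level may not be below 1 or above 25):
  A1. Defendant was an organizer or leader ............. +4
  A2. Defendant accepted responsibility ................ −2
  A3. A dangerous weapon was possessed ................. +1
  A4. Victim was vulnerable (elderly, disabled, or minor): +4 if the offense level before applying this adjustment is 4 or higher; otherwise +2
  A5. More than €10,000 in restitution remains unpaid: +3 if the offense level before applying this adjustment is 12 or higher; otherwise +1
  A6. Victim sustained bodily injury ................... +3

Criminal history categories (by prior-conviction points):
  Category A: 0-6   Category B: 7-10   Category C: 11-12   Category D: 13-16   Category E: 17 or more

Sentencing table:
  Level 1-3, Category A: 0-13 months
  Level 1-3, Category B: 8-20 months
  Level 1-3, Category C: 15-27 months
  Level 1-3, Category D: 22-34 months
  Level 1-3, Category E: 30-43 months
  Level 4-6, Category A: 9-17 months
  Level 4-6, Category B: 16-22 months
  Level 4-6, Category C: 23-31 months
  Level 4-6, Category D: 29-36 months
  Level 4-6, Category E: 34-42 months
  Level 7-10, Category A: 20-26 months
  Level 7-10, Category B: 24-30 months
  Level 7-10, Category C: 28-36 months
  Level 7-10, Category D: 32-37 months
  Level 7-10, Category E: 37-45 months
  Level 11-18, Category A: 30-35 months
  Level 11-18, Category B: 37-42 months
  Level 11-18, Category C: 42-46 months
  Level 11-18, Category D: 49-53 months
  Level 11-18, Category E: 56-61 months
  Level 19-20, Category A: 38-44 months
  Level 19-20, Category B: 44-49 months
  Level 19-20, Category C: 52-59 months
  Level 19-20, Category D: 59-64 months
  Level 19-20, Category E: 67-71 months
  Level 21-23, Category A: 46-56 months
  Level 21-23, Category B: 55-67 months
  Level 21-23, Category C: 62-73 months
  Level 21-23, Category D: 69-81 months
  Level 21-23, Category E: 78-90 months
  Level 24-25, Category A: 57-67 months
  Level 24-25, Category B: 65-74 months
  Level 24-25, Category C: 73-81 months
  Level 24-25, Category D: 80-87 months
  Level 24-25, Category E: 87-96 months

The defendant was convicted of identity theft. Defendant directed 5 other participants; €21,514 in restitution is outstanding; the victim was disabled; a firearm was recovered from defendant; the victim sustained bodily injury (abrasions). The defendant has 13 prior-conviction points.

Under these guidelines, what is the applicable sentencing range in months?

59-64 months

Base offense level for identity theft: 5.
A1 applies: 5 + 4 = 9.
A3 applies: 9 + 1 = 10.
A4 applies (level before this adjustment is 10 ≥ 4, so +4): 10 + 4 = 14.
A5 applies (level before this adjustment is 14 ≥ 12, so +3): 14 + 3 = 17.
A6 applies: 17 + 3 = 20.
Final offense level: 20.
Criminal history: 13 prior points → Category D (13-16).
Level 20 falls in the 19-20 band.
Grid: Level 19-20 × Category D = 59-64 months.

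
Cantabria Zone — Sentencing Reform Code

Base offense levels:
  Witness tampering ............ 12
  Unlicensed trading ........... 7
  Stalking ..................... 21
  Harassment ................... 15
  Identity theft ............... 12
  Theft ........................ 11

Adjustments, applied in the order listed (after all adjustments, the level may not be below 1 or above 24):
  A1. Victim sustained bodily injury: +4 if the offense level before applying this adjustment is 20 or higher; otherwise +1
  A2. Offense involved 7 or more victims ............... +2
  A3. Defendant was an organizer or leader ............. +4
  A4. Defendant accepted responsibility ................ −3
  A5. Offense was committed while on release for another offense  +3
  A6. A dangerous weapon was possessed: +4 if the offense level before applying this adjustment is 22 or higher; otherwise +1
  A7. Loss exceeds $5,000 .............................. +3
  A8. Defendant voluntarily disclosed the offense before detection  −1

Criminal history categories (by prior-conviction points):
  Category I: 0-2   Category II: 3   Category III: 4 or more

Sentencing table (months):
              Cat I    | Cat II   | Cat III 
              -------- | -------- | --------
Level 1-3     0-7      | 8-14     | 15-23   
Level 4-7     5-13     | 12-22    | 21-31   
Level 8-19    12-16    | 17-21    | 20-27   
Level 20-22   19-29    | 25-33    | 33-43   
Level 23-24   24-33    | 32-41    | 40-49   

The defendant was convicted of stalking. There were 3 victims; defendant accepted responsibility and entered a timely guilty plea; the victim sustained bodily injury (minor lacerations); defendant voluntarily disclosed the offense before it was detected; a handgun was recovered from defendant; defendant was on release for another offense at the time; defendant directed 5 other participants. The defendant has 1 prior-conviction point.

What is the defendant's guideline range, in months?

Base offense level for stalking: 21.
A1 applies (level before this adjustment is 21 ≥ 20, so +4): 21 + 4 = 25.
A2 does not apply.
A3 applies: 25 + 4 = 29.
A4 applies: 29 − 3 = 26.
A5 applies: 26 + 3 = 29.
A6 applies (level before this adjustment is 29 ≥ 22, so +4): 29 + 4 = 33.
A7 does not apply.
A8 applies: 33 − 1 = 32.
Level 32 exceeds the maximum of 24; capped at 24.
Final offense level: 24.
Criminal history: 1 prior point → Category I (0-2).
Level 24 falls in the 23-24 band.
Grid: Level 23-24 × Category I = 24-33 months.

24-33 months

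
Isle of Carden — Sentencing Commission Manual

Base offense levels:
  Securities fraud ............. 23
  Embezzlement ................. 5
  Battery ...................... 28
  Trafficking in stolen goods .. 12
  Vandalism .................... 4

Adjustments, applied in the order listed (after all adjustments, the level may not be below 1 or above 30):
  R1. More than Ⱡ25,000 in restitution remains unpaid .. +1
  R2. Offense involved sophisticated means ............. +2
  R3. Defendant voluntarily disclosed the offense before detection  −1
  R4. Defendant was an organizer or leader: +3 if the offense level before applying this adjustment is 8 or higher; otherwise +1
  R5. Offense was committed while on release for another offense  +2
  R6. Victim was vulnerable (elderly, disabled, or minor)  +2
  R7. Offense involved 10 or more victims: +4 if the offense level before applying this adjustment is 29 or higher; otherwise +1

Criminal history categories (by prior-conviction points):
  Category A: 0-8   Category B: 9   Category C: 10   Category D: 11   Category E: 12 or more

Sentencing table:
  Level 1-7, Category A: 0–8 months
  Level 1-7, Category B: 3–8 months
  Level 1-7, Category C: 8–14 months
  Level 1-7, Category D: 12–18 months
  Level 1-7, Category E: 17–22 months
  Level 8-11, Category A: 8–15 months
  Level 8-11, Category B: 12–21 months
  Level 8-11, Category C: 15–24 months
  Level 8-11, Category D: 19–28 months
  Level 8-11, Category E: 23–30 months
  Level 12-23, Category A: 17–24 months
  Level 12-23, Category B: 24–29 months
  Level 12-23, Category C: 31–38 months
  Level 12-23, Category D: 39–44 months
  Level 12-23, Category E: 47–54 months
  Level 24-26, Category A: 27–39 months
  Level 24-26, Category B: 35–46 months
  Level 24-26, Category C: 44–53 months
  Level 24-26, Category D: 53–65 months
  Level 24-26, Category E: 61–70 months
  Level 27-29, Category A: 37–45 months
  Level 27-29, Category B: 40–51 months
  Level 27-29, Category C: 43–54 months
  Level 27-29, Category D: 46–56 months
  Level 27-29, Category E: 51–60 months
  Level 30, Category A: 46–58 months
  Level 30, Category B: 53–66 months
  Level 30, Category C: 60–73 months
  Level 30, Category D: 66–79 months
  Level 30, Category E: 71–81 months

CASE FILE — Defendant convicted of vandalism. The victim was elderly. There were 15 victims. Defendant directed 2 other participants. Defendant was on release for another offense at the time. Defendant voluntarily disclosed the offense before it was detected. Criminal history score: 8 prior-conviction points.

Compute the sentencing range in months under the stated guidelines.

8-15 months

Base offense level for vandalism: 4.
R1 does not apply.
R2 does not apply.
R3 applies: 4 − 1 = 3.
R4 applies (level before this adjustment is 3 < 8, so +1): 3 + 1 = 4.
R5 applies: 4 + 2 = 6.
R6 applies: 6 + 2 = 8.
R7 applies (level before this adjustment is 8 < 29, so +1): 8 + 1 = 9.
Final offense level: 9.
Criminal history: 8 prior points → Category A (0-8).
Level 9 falls in the 8-11 band.
Grid: Level 8-11 × Category A = 8-15 months.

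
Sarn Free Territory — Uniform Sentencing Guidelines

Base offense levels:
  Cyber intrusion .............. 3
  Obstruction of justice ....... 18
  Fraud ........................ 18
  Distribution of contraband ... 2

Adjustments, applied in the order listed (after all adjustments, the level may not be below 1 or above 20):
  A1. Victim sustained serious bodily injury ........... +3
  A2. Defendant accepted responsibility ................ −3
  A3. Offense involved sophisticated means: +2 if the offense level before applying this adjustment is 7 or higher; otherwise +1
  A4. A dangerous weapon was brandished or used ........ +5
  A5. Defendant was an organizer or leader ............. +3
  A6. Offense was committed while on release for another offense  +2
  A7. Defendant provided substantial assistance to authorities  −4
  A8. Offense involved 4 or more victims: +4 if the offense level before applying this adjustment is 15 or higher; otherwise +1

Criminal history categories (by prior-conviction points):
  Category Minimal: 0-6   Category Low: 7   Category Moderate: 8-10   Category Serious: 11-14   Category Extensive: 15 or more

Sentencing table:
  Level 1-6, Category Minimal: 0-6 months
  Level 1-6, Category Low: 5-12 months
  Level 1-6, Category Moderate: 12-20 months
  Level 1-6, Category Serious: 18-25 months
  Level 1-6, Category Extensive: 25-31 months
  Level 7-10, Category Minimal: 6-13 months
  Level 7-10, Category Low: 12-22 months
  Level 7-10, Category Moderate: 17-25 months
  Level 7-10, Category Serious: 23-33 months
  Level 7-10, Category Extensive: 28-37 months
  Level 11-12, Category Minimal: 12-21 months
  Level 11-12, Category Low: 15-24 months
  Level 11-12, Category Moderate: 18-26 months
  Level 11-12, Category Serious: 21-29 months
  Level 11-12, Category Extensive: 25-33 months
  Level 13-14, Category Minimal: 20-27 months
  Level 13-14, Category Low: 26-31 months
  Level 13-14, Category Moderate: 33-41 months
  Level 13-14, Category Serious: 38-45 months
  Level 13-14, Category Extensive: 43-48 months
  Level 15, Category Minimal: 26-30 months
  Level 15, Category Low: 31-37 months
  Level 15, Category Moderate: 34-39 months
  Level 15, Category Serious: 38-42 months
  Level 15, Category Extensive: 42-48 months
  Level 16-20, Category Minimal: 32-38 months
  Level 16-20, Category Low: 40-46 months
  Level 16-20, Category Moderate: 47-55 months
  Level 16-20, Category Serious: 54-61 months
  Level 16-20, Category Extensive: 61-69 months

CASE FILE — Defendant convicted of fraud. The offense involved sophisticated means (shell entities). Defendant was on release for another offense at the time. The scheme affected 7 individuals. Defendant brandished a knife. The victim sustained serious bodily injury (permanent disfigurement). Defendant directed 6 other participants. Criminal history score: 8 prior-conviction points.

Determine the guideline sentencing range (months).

47-55 months

Base offense level for fraud: 18.
A1 applies: 18 + 3 = 21.
A2 does not apply.
A3 applies (level before this adjustment is 21 ≥ 7, so +2): 21 + 2 = 23.
A4 applies: 23 + 5 = 28.
A5 applies: 28 + 3 = 31.
A6 applies: 31 + 2 = 33.
A7 does not apply.
A8 applies (level before this adjustment is 33 ≥ 15, so +4): 33 + 4 = 37.
Level 37 exceeds the maximum of 20; capped at 20.
Final offense level: 20.
Criminal history: 8 prior points → Category Moderate (8-10).
Level 20 falls in the 16-20 band.
Grid: Level 16-20 × Category Moderate = 47-55 months.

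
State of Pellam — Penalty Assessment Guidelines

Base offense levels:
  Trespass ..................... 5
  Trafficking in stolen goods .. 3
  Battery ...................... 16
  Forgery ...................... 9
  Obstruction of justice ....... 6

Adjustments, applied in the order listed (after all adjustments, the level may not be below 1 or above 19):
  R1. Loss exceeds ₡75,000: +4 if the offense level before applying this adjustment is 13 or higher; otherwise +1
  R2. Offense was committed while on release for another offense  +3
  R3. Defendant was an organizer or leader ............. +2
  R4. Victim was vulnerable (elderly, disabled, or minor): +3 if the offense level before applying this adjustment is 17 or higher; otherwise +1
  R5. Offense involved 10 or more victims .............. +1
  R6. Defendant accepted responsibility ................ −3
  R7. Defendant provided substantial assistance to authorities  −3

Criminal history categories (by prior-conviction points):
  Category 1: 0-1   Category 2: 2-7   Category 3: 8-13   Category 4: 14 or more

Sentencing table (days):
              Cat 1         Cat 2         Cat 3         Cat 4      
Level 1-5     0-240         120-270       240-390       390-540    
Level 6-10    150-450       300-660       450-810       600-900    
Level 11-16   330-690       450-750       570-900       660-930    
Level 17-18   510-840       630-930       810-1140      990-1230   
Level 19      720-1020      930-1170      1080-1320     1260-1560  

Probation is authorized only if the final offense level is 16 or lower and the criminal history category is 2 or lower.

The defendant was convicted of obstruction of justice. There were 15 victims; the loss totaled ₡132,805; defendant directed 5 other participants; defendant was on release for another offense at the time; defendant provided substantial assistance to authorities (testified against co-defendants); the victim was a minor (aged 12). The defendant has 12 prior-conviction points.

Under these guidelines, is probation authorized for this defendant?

No

Base offense level for obstruction of justice: 6.
R1 applies (level before this adjustment is 6 < 13, so +1): 6 + 1 = 7.
R2 applies: 7 + 3 = 10.
R3 applies: 10 + 2 = 12.
R4 applies (level before this adjustment is 12 < 17, so +1): 12 + 1 = 13.
R5 applies: 13 + 1 = 14.
R6 does not apply.
R7 applies: 14 − 3 = 11.
Final offense level: 11.
Criminal history: 12 prior points → Category 3 (8-13).
Level 11 falls in the 11-16 band.
Grid: Level 11-16 × Category 3 = 570-900 days.
Probation check: level 11 ≤ 16 and category 3 > 2 → not eligible.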